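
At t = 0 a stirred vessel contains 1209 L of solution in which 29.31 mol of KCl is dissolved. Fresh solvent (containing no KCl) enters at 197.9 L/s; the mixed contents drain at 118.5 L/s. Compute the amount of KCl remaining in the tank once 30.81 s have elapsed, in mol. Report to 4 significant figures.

5.622 mol

Total volume: dV/dt = Q_in − Q_out = 79.4000 L/s, so V(t) = 1209 + 79.4000 t and V(30.81) = 3655.31 L.
No KCl enters, so dm/dt = −Q_out · (m/V).
Separate: dm/m = −Q_out dt/V(t) ⇒ ln(m/m₀) = −(Q_out/(Q_in−Q_out)) ln(V/V₀).
m = m₀ (V₀/V)^(Q_out/(Q_in−Q_out)) = 29.31 × (1209/3655.31)^(1.49244) = 5.62211 mol.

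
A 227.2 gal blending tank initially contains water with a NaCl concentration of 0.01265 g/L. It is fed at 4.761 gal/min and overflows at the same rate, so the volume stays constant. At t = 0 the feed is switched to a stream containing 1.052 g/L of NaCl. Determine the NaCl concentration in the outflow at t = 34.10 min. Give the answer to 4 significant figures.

Transient balance on the dissolved component: V dC/dt = Q(C_in − C).
Time constant τ = V/Q = 227.2/4.761 = 47.7211 min.
C approaches C_in exponentially: C(t) = C_in + (C₀ − C_in) e^(−t/τ).
C(34.10) = 1.052 + (0.01265 − 1.052)·e^(−34.10/47.7211) = 1.052 + (-1.03935)·0.489403 = 0.543339 g/L.

0.5433 g/L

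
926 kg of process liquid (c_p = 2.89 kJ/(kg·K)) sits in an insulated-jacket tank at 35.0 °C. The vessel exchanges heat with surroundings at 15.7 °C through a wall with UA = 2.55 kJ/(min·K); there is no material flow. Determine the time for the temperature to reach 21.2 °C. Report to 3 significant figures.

Lumped-capacitance energy balance: M c_p dT/dt = UA(T_amb − T).
τ = M c_p/UA = 1049.5 min; T_ss = T_amb = 15.700 °C.
T(t) = T_ss + (T₀ − T_ss)e^(−t/τ); set T = 21.2:
t = −τ ln[(T − T_ss)/(T₀ − T_ss)] = −1049.5 · ln(0.28497) = 1317.5 min.

1320 min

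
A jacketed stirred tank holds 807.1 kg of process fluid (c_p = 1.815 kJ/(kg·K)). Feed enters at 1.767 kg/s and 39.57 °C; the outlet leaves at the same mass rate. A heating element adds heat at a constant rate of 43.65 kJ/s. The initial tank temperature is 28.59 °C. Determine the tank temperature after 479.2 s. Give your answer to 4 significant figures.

First-law balance (no shaft work): M c_p dT/dt = ṁ c_p (T_in − T) + 43.65.
τ = M/ṁ = 456.763 s; T_ss = T_in + Q̇/(ṁ c_p) = 39.57 + 43.65/(1.767·1.815) = 53.1804 °C.
T approaches T_ss exponentially: T(t) = T_ss + (T₀ − T_ss) e^(−t/τ).
T(479.2) = 53.1804 + (-24.5904)·e^(−479.2/456.763) = 53.1804 + (-24.5904)·0.350245 = 44.5677 °C.

44.57 °C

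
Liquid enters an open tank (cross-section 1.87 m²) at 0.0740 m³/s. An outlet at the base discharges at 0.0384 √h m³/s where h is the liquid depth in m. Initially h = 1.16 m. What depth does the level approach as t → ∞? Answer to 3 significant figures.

3.71 m

Level balance: A dh/dt = 0.0740 − 0.0384 √h. Setting dh/dt = 0:
Q_in = 0.0384 √h_ss ⇒ √h_ss = 0.0740/0.0384 = 1.9271.
h_ss = 1.9271² = 3.7137 m. (Since h₀ = 1.16 m < h_ss, the level will rise toward this value.)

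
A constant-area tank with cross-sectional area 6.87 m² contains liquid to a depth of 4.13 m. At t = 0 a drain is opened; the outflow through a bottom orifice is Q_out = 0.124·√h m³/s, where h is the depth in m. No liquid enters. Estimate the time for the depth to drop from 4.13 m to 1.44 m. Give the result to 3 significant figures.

A dh/dt = −Q_out = −0.124 √h.
Separate and integrate: 2(√h − √h₀) = −(0.124/A) t.
t = 2A(√h₀ − √h)/0.124 = 2·6.87·(√4.13 − √1.44)/0.124
  = 13.740 × (2.0322 − 1.2000) / 0.124 = 92.218 s.

92.2 s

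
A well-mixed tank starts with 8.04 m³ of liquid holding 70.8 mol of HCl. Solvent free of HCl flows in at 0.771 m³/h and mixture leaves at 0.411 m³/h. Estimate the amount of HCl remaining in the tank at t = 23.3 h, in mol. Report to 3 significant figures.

31.3 mol

Total volume: dV/dt = Q_in − Q_out = 0.36000 m³/h, so V(t) = 8.04 + 0.36000 t and V(23.3) = 16.428 m³.
No HCl enters, so dm/dt = −Q_out · (m/V).
dm/m = −Q_out dt/(V₀ + 0.36000 t); integrating gives ln(m/m₀) = −(Q_out/(Q_in−Q_out)) ln(V/V₀).
m = m₀ (V₀/V)^(Q_out/(Q_in−Q_out)) = 70.8 × (8.04/16.428)^(1.1417) = 31.314 mol.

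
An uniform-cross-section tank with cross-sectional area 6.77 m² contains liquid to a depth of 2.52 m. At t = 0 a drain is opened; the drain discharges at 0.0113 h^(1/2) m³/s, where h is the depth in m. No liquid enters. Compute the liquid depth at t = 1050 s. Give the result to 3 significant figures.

A dh/dt = −Q_out = −0.0113 √h.
This is separable: 2 d(√h)/dt = −0.0113/A, so √h = √h₀ − (0.0113/(2A)) t.
√h = √2.52 − 0.0113·1050/(2·6.77) = 1.5875 − 0.87629 = 0.71116.
h = 0.71116² = 0.50575 m.

0.506 m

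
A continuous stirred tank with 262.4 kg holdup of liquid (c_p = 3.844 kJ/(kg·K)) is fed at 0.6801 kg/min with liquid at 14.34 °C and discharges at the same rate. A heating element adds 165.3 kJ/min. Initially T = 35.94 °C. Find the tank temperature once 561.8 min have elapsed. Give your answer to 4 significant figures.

M c_p dT/dt = ṁ c_p (T_in − T) + Q̇.
τ = M/ṁ = 385.826 min; T_ss = T_in + Q̇/(ṁ c_p) = 14.34 + 165.3/(0.6801·3.844) = 77.5691 °C.
Integrating: T(t) = T_ss + (T₀ − T_ss) e^(−t/τ).
T(561.8) = 77.5691 + (-41.6291)·e^(−561.8/385.826) = 77.5691 + (-41.6291)·0.233144 = 67.8635 °C.

67.86 °C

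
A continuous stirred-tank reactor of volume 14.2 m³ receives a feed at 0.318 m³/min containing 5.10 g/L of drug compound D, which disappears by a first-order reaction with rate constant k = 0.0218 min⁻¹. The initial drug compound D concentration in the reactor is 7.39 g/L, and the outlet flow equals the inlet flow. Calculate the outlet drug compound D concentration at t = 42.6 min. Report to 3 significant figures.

3.32 g/L

Species balance: V dC/dt = Q C_in − Q C − k V C.
This is linear with rate a = Q/V + k = 0.044194 min⁻¹.
C_ss = Q C_in/(Q + kV) = 2.5843 g/L; C(t) = C_ss + (C₀ − C_ss) e^(−a t).
C(42.6) = 2.5843 + (4.8057)·e^(−0.044194·42.6) = 2.5843 + (4.8057)·0.15218 = 3.3156 g/L.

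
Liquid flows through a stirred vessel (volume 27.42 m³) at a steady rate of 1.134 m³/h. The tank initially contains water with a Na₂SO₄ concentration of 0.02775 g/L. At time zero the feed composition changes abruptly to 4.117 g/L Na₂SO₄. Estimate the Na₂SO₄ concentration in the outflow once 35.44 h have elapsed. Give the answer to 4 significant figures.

Accumulation = in − out for the solute gives V dC/dt = Q(C_in − C).
Time constant τ = V/Q = 27.42/1.134 = 24.1799 h.
Integrating: C(t) = C_in + (C₀ − C_in) e^(−t/τ).
C(35.44) = 4.117 + (0.02775 − 4.117)·e^(−35.44/24.1799) = 4.117 + (-4.08925)·0.230921 = 3.17271 g/L.

3.173 g/L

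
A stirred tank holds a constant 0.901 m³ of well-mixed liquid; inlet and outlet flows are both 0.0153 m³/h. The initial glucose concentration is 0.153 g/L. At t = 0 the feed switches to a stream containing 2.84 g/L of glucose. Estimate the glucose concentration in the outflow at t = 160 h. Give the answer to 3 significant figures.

2.66 g/L

Mass balance on the solute (V constant): V dC/dt = Q(C_in − C).
Rewrite as dC/dt + C/τ = C_in/τ, τ = V/Q = 58.889 h.
This is linear first-order; C(t) = C_in + (C₀ − C_in) e^(−t/τ).
C(160) = 2.84 + (0.153 − 2.84)·e^(−160/58.889) = 2.84 + (-2.6870)·0.066074 = 2.6625 g/L.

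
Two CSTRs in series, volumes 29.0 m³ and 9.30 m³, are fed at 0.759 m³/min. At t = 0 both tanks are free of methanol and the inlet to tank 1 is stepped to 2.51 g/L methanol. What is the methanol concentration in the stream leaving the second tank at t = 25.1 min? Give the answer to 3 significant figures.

0.747 g/L

Species balance on tank i: dCᵢ/dt = (Cᵢ₋₁ − Cᵢ)/τᵢ with τᵢ = Vᵢ/Q.
τ₁ = 29.0/0.759 = 38.208 min; τ₂ = 9.30/0.759 = 12.253 min.
Tank 1: C₁ = C_in(1 − e^(−t/τ₁)). Tank 2 (τ₁ ≠ τ₂): C₂ = C_in[1 − (τ₁ e^(−t/τ₁) − τ₂ e^(−t/τ₂))/(τ₁ − τ₂)].
At t = 25.1: e^(−t/τ₁) = 0.51844, e^(−t/τ₂) = 0.12893.
C₂ = 2.51·[1 − (38.208·0.51844 − 12.253·0.12893)/(25.955)] = 2.51·0.29768 = 0.74717 g/L.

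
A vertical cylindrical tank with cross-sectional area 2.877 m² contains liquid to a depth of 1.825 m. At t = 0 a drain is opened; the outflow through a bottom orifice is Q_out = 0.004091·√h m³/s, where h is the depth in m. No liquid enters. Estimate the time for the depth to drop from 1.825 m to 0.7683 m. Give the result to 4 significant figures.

667.2 s

With no inflow, A dh/dt = −0.004091 √h.
This is separable: 2 d(√h)/dt = −0.004091/A, so √h = √h₀ − (0.004091/(2A)) t.
t = 2A(√h₀ − √h)/0.004091 = 2·2.877·(√1.825 − √0.7683)/0.004091
  = 5.75400 × (1.35093 − 0.876527) / 0.004091 = 667.242 s.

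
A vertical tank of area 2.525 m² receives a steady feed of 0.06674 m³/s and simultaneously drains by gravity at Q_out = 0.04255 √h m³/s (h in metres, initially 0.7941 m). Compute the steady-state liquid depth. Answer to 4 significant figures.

2.460 m

Mass balance (ρ constant): A dh/dt = Q_in − 0.04255 √h. At steady state dh/dt = 0:
Q_in = 0.04255 √h_ss ⇒ √h_ss = 0.06674/0.04255 = 1.56851.
h_ss = 1.56851² = 2.46022 m. (Since h₀ = 0.7941 m < h_ss, the level will rise toward this value.)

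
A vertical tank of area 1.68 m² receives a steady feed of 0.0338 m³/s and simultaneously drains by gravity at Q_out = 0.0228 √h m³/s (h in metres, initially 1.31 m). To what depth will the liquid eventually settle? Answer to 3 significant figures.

2.20 m

A dh/dt = Q_in − 0.0228 √h. Steady state requires inflow = outflow:
Q_in = 0.0228 √h_ss ⇒ √h_ss = 0.0338/0.0228 = 1.4825.
h_ss = 1.4825² = 2.1977 m. (Since h₀ = 1.31 m < h_ss, the level will rise toward this value.)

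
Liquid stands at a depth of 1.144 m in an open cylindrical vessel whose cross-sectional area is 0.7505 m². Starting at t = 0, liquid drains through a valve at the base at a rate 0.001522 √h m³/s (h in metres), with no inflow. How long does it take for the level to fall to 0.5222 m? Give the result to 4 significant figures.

342.2 s

Volume balance on the tank: A dh/dt = −0.001522 √h.
Separate and integrate: 2(√h − √h₀) = −(0.001522/A) t.
t = 2A(√h₀ − √h)/0.001522 = 2·0.7505·(√1.144 − √0.5222)/0.001522
  = 1.50100 × (1.06958 − 0.722634) / 0.001522 = 342.158 s.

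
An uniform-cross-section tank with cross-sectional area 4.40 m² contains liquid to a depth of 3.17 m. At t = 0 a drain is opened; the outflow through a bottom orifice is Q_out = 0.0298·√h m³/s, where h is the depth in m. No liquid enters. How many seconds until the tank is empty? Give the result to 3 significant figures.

With no inflow, A dh/dt = −0.0298 √h.
Separate and integrate: 2(√h − √h₀) = −(0.0298/A) t.
Tank is empty when √h = 0: t_empty = 2A√h₀/0.0298.
t_empty = 2·4.40·√3.17/0.0298 = 8.8000·1.7804/0.0298 = 525.77 s.

526 s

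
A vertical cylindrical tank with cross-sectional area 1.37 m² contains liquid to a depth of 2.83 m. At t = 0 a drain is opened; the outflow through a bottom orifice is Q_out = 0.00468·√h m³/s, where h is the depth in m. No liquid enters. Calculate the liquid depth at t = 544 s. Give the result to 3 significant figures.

0.567 m

A dh/dt = −Q_out = −0.00468 √h.
This is separable: 2 d(√h)/dt = −0.00468/A, so √h = √h₀ − (0.00468/(2A)) t.
√h = √2.83 − 0.00468·544/(2·1.37) = 1.6823 − 0.92917 = 0.75309.
h = 0.75309² = 0.56715 m.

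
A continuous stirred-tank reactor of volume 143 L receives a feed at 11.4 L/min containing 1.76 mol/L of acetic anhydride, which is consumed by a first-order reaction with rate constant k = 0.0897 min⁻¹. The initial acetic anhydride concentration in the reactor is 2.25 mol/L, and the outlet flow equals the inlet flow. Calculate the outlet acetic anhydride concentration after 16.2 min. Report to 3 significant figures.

0.920 mol/L

V dC/dt = Q(C_in − C) − k V C.
This is linear with rate a = Q/V + k = 0.16942 min⁻¹.
C_ss = Q C_in/(Q + kV) = 0.82816 mol/L; C(t) = C_ss + (C₀ − C_ss) e^(−a t).
C(16.2) = 0.82816 + (1.4218)·e^(−0.16942·16.2) = 0.82816 + (1.4218)·0.064273 = 0.91955 mol/L.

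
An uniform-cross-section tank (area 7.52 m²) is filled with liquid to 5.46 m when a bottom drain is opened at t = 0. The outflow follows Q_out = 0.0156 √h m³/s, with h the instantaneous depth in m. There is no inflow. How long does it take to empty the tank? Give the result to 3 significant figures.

2250 s

A dh/dt = −Q_out = −0.0156 √h.
Separate and integrate: 2(√h − √h₀) = −(0.0156/A) t.
Set h = 0: 2√h₀ = (0.0156/A) t_empty ⇒ t_empty = 2A√h₀/0.0156.
t_empty = 2·7.52·√5.46/0.0156 = 15.040·2.3367/0.0156 = 2252.8 s.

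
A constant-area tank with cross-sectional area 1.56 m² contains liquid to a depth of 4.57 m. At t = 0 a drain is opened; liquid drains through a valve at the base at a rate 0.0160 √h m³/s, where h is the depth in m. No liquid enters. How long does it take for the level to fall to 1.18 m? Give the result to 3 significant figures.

A dh/dt = −Q_out = −0.0160 √h.
Separate and integrate: 2(√h − √h₀) = −(0.0160/A) t.
t = 2A(√h₀ − √h)/0.0160 = 2·1.56·(√4.57 − √1.18)/0.0160
  = 3.1200 × (2.1378 − 1.0863) / 0.0160 = 205.04 s.

205 s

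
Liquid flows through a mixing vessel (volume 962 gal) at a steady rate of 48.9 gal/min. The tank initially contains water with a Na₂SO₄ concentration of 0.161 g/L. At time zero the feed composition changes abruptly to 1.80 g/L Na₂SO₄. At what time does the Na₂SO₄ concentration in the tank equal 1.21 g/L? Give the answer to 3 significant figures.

20.1 min

Mass balance on the solute (V constant): V dC/dt = Q(C_in − C), so τ = V/Q = 19.673 min.
C(t) = C_in + (C₀ − C_in) e^(−t/τ). Set C = 1.21 and solve for t:
e^(−t/τ) = (C − C_in)/(C₀ − C_in) = (1.21 − 1.80)/(0.161 − 1.80) = 0.35998
t = −τ ln(…) = 19.673 × 1.0217 = 20.100 min.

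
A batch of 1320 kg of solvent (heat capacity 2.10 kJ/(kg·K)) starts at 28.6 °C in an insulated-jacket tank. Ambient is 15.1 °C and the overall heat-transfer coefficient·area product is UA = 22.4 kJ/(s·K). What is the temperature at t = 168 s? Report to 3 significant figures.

18.6 °C

M c_p dT/dt = −UA(T − T_amb).
dT/dt = (T_ss − T)/τ with T_ss = T_amb = 15.100 °C, τ = M c_p/UA = 1320·2.10/22.4 = 123.75 s.
Solution: T(t) = T_ss + (T₀ − T_ss) e^(−t/τ).
T(168) = 15.100 + (13.500)·0.25728 = 18.573 °C.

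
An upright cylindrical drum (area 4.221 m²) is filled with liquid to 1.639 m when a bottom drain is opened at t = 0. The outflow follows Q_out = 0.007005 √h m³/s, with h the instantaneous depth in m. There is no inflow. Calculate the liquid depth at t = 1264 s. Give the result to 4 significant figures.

0.05354 m

Mass balance (ρ constant): A dh/dt = −0.007005 √h.
This is separable: 2 d(√h)/dt = −0.007005/A, so √h = √h₀ − (0.007005/(2A)) t.
√h = √1.639 − 0.007005·1264/(2·4.221) = 1.28023 − 1.04884 = 0.231393.
h = 0.231393² = 0.0535426 m.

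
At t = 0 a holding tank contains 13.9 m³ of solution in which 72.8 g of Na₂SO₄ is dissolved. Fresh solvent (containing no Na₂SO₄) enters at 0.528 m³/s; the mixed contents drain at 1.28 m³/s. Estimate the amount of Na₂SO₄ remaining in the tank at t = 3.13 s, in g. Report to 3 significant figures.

53.1 g

Total volume: dV/dt = Q_in − Q_out = -0.75200 m³/s, so V(t) = 13.9 − 0.75200 t and V(3.13) = 11.546 m³.
Solute balance: dm/dt = 0 − Q_out C = −Q_out m/V(t).
Separate: dm/m = −Q_out dt/V(t) ⇒ ln(m/m₀) = −(Q_out/(Q_in−Q_out)) ln(V/V₀).
m = m₀ (V₀/V)^(Q_out/(Q_in−Q_out)) = 72.8 × (13.9/11.546)^(-1.7021) = 53.086 g.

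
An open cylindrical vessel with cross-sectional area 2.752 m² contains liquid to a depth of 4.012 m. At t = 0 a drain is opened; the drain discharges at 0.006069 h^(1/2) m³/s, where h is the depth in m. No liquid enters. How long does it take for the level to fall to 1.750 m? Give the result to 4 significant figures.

616.8 s

Unsteady balance on liquid volume: A dh/dt = −0.006069 √h.
Separate and integrate: 2(√h − √h₀) = −(0.006069/A) t.
t = 2A(√h₀ − √h)/0.006069 = 2·2.752·(√4.012 − √1.750)/0.006069
  = 5.50400 × (2.00300 − 1.32288) / 0.006069 = 616.805 s.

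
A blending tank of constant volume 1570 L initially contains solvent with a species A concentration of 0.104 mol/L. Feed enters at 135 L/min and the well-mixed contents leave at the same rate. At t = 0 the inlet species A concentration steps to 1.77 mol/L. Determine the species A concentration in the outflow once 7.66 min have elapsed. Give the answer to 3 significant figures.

Species balance on the tank: V dC/dt = Q(C_in − C).
So dC/dt = (C_in − C)/τ with τ = V/Q = 1570/135 = 11.630 min.
This is linear first-order; C(t) = C_in + (C₀ − C_in) e^(−t/τ).
C(7.66) = 1.77 + (0.104 − 1.77)·e^(−7.66/11.630) = 1.77 + (-1.6660)·0.51754 = 0.90777 mol/L.

0.908 mol/L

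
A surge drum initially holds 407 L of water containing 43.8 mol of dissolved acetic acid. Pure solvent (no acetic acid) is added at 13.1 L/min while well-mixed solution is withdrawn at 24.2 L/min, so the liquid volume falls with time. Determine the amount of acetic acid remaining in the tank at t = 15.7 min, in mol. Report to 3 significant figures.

Total volume: dV/dt = Q_in − Q_out = -11.100 L/min, so V(t) = 407 − 11.100 t and V(15.7) = 232.73 L.
Species balance (pure solvent in): dm/dt = −Q_out · m/V(t).
dm/m = −Q_out dt/(V₀ − 11.100 t); integrating gives ln(m/m₀) = −(Q_out/(Q_in−Q_out)) ln(V/V₀).
m = m₀ (V₀/V)^(Q_out/(Q_in−Q_out)) = 43.8 × (407/232.73)^(-2.1802) = 12.949 mol.

12.9 mol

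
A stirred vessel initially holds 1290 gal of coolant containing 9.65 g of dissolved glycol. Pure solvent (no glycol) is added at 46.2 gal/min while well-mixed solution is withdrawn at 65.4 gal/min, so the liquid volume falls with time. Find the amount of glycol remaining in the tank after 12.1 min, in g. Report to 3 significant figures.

Total volume: dV/dt = Q_in − Q_out = -19.200 gal/min, so V(t) = 1290 − 19.200 t and V(12.1) = 1057.7 gal.
No glycol enters, so dm/dt = −Q_out · (m/V).
dm/m = −Q_out dt/(V₀ − 19.200 t); integrating gives ln(m/m₀) = −(Q_out/(Q_in−Q_out)) ln(V/V₀).
m = m₀ (V₀/V)^(Q_out/(Q_in−Q_out)) = 9.65 × (1290/1057.7)^(-3.4062) = 4.9067 g.

4.91 g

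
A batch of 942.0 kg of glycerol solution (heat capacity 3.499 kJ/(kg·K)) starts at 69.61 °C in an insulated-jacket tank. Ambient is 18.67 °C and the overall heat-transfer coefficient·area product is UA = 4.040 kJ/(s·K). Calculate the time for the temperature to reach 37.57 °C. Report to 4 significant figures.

808.9 s

M c_p dT/dt = −UA(T − T_amb).
τ = M c_p/UA = 815.856 s; T_ss = T_amb = 18.6700 °C.
T(t) = T_ss + (T₀ − T_ss)e^(−t/τ); set T = 37.57:
t = −τ ln[(T − T_ss)/(T₀ − T_ss)] = −815.856 · ln(0.371025) = 808.910 s.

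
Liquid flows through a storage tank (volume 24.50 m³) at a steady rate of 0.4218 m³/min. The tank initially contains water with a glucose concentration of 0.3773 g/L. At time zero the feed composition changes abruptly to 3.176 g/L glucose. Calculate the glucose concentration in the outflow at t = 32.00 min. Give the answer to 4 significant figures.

1.563 g/L

Species balance on the tank: V dC/dt = Q(C_in − C).
Time constant τ = V/Q = 24.50/0.4218 = 58.0844 min.
Solution: C(t) = C_in + (C₀ − C_in) e^(−t/τ).
C(32.00) = 3.176 + (0.3773 − 3.176)·e^(−32.00/58.0844) = 3.176 + (-2.79870)·0.576418 = 1.56278 g/L.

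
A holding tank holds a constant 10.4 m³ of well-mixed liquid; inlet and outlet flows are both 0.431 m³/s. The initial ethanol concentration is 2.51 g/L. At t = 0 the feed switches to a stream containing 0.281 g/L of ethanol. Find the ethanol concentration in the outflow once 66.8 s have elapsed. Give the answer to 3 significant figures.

0.421 g/L

Species balance on the tank: V dC/dt = Q(C_in − C).
Rewrite as dC/dt + C/τ = C_in/τ, τ = V/Q = 24.130 s.
C approaches C_in exponentially: C(t) = C_in + (C₀ − C_in) e^(−t/τ).
C(66.8) = 0.281 + (2.51 − 0.281)·e^(−66.8/24.130) = 0.281 + (2.2290)·0.062766 = 0.42090 g/L.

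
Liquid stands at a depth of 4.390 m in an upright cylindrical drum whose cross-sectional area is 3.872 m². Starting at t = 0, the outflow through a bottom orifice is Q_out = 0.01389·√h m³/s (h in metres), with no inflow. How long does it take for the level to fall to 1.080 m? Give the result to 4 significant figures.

Mass balance (ρ constant): A dh/dt = −0.01389 √h.
∫ h^(−1/2) dh = −(0.01389/A) ∫ dt, giving 2√h = 2√h₀ − (0.01389/A) t.
t = 2A(√h₀ − √h)/0.01389 = 2·3.872·(√4.390 − √1.080)/0.01389
  = 7.74400 × (2.09523 − 1.03923) / 0.01389 = 588.746 s.

588.7 s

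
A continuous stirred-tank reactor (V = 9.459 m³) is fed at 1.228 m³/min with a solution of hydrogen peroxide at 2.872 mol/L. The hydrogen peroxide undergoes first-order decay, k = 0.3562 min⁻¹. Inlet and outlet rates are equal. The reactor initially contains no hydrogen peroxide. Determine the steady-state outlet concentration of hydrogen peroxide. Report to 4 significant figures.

0.7672 mol/L

Accumulation = in − out − consumed: V dC/dt = Q C_in − Q C − k V C.
At steady state: 0 = Q C_in − (Q + kV) C_ss, so C_ss = Q C_in/(Q + kV).
C_ss = 1.228·2.872/(1.228 + 0.3562·9.459) = 3.52682/4.59730 = 0.767150 mol/L.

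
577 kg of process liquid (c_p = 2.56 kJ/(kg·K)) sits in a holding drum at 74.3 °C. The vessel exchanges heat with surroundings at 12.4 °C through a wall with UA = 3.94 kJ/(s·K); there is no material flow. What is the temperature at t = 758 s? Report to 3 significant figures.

M c_p dT/dt = −UA(T − T_amb).
dT/dt = (T_ss − T)/τ with T_ss = T_amb = 12.400 °C, τ = M c_p/UA = 577·2.56/3.94 = 374.90 s.
T approaches T_ss exponentially: T(t) = T_ss + (T₀ − T_ss) e^(−t/τ).
T(758) = 12.400 + (61.900)·0.13241 = 20.596 °C.

20.6 °C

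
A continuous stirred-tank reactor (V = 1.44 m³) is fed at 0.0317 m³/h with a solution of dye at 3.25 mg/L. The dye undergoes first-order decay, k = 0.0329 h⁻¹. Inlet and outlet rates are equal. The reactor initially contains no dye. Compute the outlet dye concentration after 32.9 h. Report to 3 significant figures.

1.09 mg/L

Species balance: V dC/dt = Q C_in − Q C − k V C.
This is linear with rate a = Q/V + k = 0.054914 h⁻¹.
C_ss = Q C_in/(Q + kV) = 1.3029 mg/L; C(t) = C_ss + (C₀ − C_ss) e^(−a t).
C(32.9) = 1.3029 + (-1.3029)·e^(−0.054914·32.9) = 1.3029 + (-1.3029)·0.16420 = 1.0889 mg/L.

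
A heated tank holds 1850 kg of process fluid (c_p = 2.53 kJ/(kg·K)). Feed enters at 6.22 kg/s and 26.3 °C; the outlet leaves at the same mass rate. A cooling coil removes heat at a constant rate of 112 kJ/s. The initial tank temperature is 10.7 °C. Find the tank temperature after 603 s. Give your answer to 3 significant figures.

First-law balance (no shaft work): M c_p dT/dt = ṁ c_p (T_in − T) − 112.
τ = M/ṁ = 297.43 s; T_ss = T_in − Q̇/(ṁ c_p) = 26.3 − 112/(6.22·2.53) = 19.183 °C.
T approaches T_ss exponentially: T(t) = T_ss + (T₀ − T_ss) e^(−t/τ).
T(603) = 19.183 + (-8.4828)·e^(−603/297.43) = 19.183 + (-8.4828)·0.13168 = 18.066 °C.

18.1 °C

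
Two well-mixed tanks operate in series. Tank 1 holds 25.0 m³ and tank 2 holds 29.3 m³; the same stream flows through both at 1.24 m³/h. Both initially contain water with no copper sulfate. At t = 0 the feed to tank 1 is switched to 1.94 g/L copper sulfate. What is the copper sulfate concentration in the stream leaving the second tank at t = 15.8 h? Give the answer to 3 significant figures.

0.318 g/L

Time constants: τᵢ = Vᵢ/Q for each well-mixed tank.
τ₁ = 25.0/1.24 = 20.161 h; τ₂ = 29.3/1.24 = 23.629 h.
Solving the cascade with C₁(0)=C₂(0)=0 gives C₂(t) = C_in[1 − (τ₁ e^(−t/τ₁) − τ₂ e^(−t/τ₂))/(τ₁ − τ₂)].
At t = 15.8: e^(−t/τ₁) = 0.45672, e^(−t/τ₂) = 0.51239.
C₂ = 1.94·[1 − (20.161·0.45672 − 23.629·0.51239)/(-3.4677)] = 1.94·0.16396 = 0.31808 g/L.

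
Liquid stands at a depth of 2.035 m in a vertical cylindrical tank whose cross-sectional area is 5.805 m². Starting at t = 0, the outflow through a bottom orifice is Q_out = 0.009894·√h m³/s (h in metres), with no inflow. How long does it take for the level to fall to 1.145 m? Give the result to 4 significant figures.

418.3 s

A dh/dt = −Q_out = −0.009894 √h.
∫ h^(−1/2) dh = −(0.009894/A) ∫ dt, giving 2√h = 2√h₀ − (0.009894/A) t.
t = 2A(√h₀ − √h)/0.009894 = 2·5.805·(√2.035 − √1.145)/0.009894
  = 11.6100 × (1.42653 − 1.07005) / 0.009894 = 418.316 s.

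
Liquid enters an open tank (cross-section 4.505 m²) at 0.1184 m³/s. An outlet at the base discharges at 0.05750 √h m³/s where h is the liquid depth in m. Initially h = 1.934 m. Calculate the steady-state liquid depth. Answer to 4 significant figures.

A dh/dt = Q_in − 0.05750 √h. Steady state requires inflow = outflow:
Q_in = 0.05750 √h_ss ⇒ √h_ss = 0.1184/0.05750 = 2.05913.
h_ss = 2.05913² = 4.24002 m. (Since h₀ = 1.934 m < h_ss, the level will rise toward this value.)

4.240 m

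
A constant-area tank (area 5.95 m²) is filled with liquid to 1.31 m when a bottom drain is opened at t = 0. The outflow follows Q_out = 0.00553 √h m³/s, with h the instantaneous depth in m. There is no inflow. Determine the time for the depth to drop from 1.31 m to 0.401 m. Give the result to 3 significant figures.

1100 s

A dh/dt = −Q_out = −0.00553 √h.
∫ h^(−1/2) dh = −(0.00553/A) ∫ dt, giving 2√h = 2√h₀ − (0.00553/A) t.
t = 2A(√h₀ − √h)/0.00553 = 2·5.95·(√1.31 − √0.401)/0.00553
  = 11.900 × (1.1446 − 0.63325) / 0.00553 = 1100.3 s.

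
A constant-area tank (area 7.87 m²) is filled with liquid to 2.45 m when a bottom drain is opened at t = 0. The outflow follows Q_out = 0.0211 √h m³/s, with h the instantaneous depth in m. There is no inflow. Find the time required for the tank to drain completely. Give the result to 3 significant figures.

1170 s

A dh/dt = −Q_out = −0.0211 √h.
Separate and integrate: 2(√h − √h₀) = −(0.0211/A) t.
Tank is empty when √h = 0: t_empty = 2A√h₀/0.0211.
t_empty = 2·7.87·√2.45/0.0211 = 15.740·1.5652/0.0211 = 1167.6 s.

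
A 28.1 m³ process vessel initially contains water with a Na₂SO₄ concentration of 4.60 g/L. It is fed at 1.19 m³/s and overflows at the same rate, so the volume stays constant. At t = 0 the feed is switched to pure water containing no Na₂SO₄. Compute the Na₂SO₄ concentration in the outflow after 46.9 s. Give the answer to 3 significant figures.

0.631 g/L

Transient balance on the dissolved component: V dC/dt = Q(C_in − C).
Rewrite as dC/dt + C/τ = C_in/τ, τ = V/Q = 23.613 s.
Integrating: C(t) = C_in + (C₀ − C_in) e^(−t/τ).
C(46.9) = 0 + (4.60 − 0)·e^(−46.9/23.613) = 0 + (4.6000)·0.13722 = 0.63122 g/L.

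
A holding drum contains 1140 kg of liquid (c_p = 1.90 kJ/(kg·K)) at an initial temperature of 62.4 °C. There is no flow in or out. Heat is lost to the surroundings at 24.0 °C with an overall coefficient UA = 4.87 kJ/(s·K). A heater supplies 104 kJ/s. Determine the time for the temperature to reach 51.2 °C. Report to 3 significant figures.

476 s

First-law balance (no shaft work): M c_p dT/dt = −UA(T − T_amb) + Q̇.
τ = M c_p/UA = 444.76 s; T_ss = T_amb + Q̇/UA = 24.0 + 104/4.87 = 45.355 °C.
T(t) = T_ss + (T₀ − T_ss)e^(−t/τ); set T = 51.2:
t = −τ ln[(T − T_ss)/(T₀ − T_ss)] = −444.76 · ln(0.34291) = 476.03 s.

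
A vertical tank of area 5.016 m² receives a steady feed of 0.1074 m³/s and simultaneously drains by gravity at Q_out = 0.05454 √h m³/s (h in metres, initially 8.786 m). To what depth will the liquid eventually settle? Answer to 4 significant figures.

A dh/dt = Q_in − 0.05454 √h. Steady state requires inflow = outflow:
Q_in = 0.05454 √h_ss ⇒ √h_ss = 0.1074/0.05454 = 1.96920.
h_ss = 1.96920² = 3.87774 m. (Since h₀ = 8.786 m > h_ss, the level will fall toward this value.)

3.878 m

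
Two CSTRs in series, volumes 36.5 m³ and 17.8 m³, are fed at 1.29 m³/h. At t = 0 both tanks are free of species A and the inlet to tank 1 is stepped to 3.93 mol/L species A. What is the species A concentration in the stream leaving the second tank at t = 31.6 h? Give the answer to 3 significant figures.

Species balance on tank i: dCᵢ/dt = (Cᵢ₋₁ − Cᵢ)/τᵢ with τᵢ = Vᵢ/Q.
τ₁ = 36.5/1.29 = 28.295 h; τ₂ = 17.8/1.29 = 13.798 h.
Tank 1: C₁ = C_in(1 − e^(−t/τ₁)). Tank 2 (τ₁ ≠ τ₂): C₂ = C_in[1 − (τ₁ e^(−t/τ₁) − τ₂ e^(−t/τ₂))/(τ₁ − τ₂)].
At t = 31.6: e^(−t/τ₁) = 0.32732, e^(−t/τ₂) = 0.10126.
C₂ = 3.93·[1 − (28.295·0.32732 − 13.798·0.10126)/(14.496)] = 3.93·0.45750 = 1.7980 mol/L.

1.80 mol/L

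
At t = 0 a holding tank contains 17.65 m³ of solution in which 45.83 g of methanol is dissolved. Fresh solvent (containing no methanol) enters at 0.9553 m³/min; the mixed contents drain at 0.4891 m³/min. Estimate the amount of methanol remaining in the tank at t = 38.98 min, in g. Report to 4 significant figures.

Let m(t) be the amount of methanol. Volume: V(t) = V₀ + (Q_in − Q_out) t = 17.65 + 0.466200 t; V(38.98) = 35.8225 m³.
Solute balance: dm/dt = 0 − Q_out C = −Q_out m/V(t).
Separate: dm/m = −Q_out dt/V(t) ⇒ ln(m/m₀) = −(Q_out/(Q_in−Q_out)) ln(V/V₀).
m = m₀ (V₀/V)^(Q_out/(Q_in−Q_out)) = 45.83 × (17.65/35.8225)^(1.04912) = 21.8092 g.

21.81 g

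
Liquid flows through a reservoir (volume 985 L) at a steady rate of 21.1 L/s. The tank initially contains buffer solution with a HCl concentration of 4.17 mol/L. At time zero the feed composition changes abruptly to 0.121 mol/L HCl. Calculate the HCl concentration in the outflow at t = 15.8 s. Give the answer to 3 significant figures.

3.01 mol/L

Species balance on the tank: V dC/dt = Q(C_in − C).
Time constant τ = V/Q = 985/21.1 = 46.682 s.
Solution: C(t) = C_in + (C₀ − C_in) e^(−t/τ).
C(15.8) = 0.121 + (4.17 − 0.121)·e^(−15.8/46.682) = 0.121 + (4.0490)·0.71287 = 3.0074 mol/L.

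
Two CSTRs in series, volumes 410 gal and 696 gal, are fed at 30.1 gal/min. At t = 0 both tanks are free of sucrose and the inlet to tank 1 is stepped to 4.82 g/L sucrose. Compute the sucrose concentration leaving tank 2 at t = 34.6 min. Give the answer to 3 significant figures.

2.74 g/L

Species balance on tank i: dCᵢ/dt = (Cᵢ₋₁ − Cᵢ)/τᵢ with τᵢ = Vᵢ/Q.
τ₁ = 410/30.1 = 13.621 min; τ₂ = 696/30.1 = 23.123 min.
Solving the cascade with C₁(0)=C₂(0)=0 gives C₂(t) = C_in[1 − (τ₁ e^(−t/τ₁) − τ₂ e^(−t/τ₂))/(τ₁ − τ₂)].
At t = 34.6: e^(−t/τ₁) = 0.078855, e^(−t/τ₂) = 0.22395.
C₂ = 4.82·[1 − (13.621·0.078855 − 23.123·0.22395)/(-9.5017)] = 4.82·0.56806 = 2.7380 g/L.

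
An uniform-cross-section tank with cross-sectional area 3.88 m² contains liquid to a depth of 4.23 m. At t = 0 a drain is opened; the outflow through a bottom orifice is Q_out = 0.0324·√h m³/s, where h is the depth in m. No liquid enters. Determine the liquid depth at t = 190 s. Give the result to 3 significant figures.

With no inflow, A dh/dt = −0.0324 √h.
This is separable: 2 d(√h)/dt = −0.0324/A, so √h = √h₀ − (0.0324/(2A)) t.
√h = √4.23 − 0.0324·190/(2·3.88) = 2.0567 − 0.79330 = 1.2634.
h = 1.2634² = 1.5962 m.

1.60 m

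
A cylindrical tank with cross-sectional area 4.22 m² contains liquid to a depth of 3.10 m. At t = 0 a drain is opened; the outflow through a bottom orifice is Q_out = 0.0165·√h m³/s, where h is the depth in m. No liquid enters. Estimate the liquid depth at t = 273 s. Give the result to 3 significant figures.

1.51 m

Unsteady balance on liquid volume: A dh/dt = −0.0165 √h.
This is separable: 2 d(√h)/dt = −0.0165/A, so √h = √h₀ − (0.0165/(2A)) t.
√h = √3.10 − 0.0165·273/(2·4.22) = 1.7607 − 0.53371 = 1.2270.
h = 1.2270² = 1.5055 m.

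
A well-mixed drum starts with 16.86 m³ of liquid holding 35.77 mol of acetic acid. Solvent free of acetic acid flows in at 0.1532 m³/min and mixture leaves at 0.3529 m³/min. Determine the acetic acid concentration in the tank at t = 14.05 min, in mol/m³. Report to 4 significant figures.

1.845 mol/m³

Total volume: dV/dt = Q_in − Q_out = -0.199700 m³/min, so V(t) = 16.86 − 0.199700 t and V(14.05) = 14.0542 m³.
Solute balance: dm/dt = 0 − Q_out C = −Q_out m/V(t).
Separate: dm/m = −Q_out dt/V(t) ⇒ ln(m/m₀) = −(Q_out/(Q_in−Q_out)) ln(V/V₀).
m = m₀ (V₀/V)^(Q_out/(Q_in−Q_out)) = 35.77 × (16.86/14.0542)^(-1.76715) = 25.9313 mol.
C = m/V = 25.9313/14.0542 = 1.84509 mol/m³.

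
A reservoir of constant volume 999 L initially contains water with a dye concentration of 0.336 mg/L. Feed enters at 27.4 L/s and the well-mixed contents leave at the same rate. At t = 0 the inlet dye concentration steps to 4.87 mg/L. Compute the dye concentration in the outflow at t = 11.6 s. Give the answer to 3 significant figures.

1.57 mg/L

Transient balance on the dissolved component: V dC/dt = Q(C_in − C).
Time constant τ = V/Q = 999/27.4 = 36.460 s.
Solution: C(t) = C_in + (C₀ − C_in) e^(−t/τ).
C(11.6) = 4.87 + (0.336 − 4.87)·e^(−11.6/36.460) = 4.87 + (-4.5340)·0.72749 = 1.5716 mg/L.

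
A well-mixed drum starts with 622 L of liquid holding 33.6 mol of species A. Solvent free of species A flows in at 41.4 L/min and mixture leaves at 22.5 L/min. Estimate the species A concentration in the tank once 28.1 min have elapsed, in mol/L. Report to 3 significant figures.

Total volume: dV/dt = Q_in − Q_out = 18.900 L/min, so V(t) = 622 + 18.900 t and V(28.1) = 1153.1 L.
No species A enters, so dm/dt = −Q_out · (m/V).
dm/m = −Q_out dt/(V₀ + 18.900 t); integrating gives ln(m/m₀) = −(Q_out/(Q_in−Q_out)) ln(V/V₀).
m = m₀ (V₀/V)^(Q_out/(Q_in−Q_out)) = 33.6 × (622/1153.1)^(1.1905) = 16.114 mol.
C = m/V = 16.114/1153.1 = 0.013975 mol/L.

0.0140 mol/L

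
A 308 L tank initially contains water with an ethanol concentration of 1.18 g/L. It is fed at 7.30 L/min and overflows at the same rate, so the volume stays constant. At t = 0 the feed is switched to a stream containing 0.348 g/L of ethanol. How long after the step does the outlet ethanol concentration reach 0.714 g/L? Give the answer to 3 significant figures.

Species balance: V dC/dt = Q(C_in − C) ⇒ τ = V/Q = 42.192 min.
C(t) = C_in + (C₀ − C_in) e^(−t/τ). Set C = 0.714 and solve for t:
e^(−t/τ) = (C − C_in)/(C₀ − C_in) = (0.714 − 0.348)/(1.18 − 0.348) = 0.43990
t = −τ ln(…) = 42.192 × 0.82120 = 34.648 min.

34.6 min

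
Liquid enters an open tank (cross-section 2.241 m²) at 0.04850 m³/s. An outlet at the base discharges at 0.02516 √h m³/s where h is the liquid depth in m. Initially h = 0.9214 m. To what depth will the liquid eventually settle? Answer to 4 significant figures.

3.716 m

Level balance: A dh/dt = 0.04850 − 0.02516 √h. Setting dh/dt = 0:
Q_in = 0.02516 √h_ss ⇒ √h_ss = 0.04850/0.02516 = 1.92766.
h_ss = 1.92766² = 3.71588 m. (Since h₀ = 0.9214 m < h_ss, the level will rise toward this value.)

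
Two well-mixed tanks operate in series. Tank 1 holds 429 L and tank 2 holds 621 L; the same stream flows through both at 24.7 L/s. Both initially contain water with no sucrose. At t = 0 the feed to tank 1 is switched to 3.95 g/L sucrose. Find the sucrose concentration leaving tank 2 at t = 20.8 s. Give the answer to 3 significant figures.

Time constants: τᵢ = Vᵢ/Q for each well-mixed tank.
τ₁ = 429/24.7 = 17.368 s; τ₂ = 621/24.7 = 25.142 s.
Tank 1: C₁ = C_in(1 − e^(−t/τ₁)). Tank 2 (τ₁ ≠ τ₂): C₂ = C_in[1 − (τ₁ e^(−t/τ₁) − τ₂ e^(−t/τ₂))/(τ₁ − τ₂)].
At t = 20.8: e^(−t/τ₁) = 0.30193, e^(−t/τ₂) = 0.43722.
C₂ = 3.95·[1 − (17.368·0.30193 − 25.142·0.43722)/(-7.7733)] = 3.95·0.26047 = 1.0289 g/L.

1.03 g/L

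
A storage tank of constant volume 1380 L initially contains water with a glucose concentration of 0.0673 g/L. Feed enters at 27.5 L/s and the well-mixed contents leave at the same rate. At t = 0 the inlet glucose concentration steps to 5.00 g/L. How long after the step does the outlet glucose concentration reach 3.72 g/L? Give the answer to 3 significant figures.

67.7 s

Species balance on the tank: V dC/dt = Q(C_in − C), so τ = V/Q = 50.182 s.
C(t) = C_in + (C₀ − C_in) e^(−t/τ). Set C = 3.72 and solve for t:
e^(−t/τ) = (C − C_in)/(C₀ − C_in) = (3.72 − 5.00)/(0.0673 − 5.00) = 0.25949
t = −τ ln(…) = 50.182 × 1.3490 = 67.697 s.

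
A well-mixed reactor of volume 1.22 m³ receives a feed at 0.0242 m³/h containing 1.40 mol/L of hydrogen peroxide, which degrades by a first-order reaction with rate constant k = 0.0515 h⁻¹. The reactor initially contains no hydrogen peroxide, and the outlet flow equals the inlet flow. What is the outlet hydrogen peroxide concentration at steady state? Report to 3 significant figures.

0.389 mol/L

Species balance: V dC/dt = Q C_in − Q C − k V C.
Steady state (dC/dt = 0): C_ss = Q C_in/(Q + kV) = C_in/(1 + kV/Q).
C_ss = 0.0242·1.40/(0.0242 + 0.0515·1.22) = 0.033880/0.087030 = 0.38929 mol/L.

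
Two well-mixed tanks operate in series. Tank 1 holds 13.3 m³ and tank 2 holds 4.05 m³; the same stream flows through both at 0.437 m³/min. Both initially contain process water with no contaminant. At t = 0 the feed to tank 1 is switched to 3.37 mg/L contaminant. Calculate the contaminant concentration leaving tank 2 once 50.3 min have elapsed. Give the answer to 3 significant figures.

Time constants: τᵢ = Vᵢ/Q for each well-mixed tank.
τ₁ = 13.3/0.437 = 30.435 min; τ₂ = 4.05/0.437 = 9.2677 min.
Solving the cascade with C₁(0)=C₂(0)=0 gives C₂(t) = C_in[1 − (τ₁ e^(−t/τ₁) − τ₂ e^(−t/τ₂))/(τ₁ − τ₂)].
At t = 50.3: e^(−t/τ₁) = 0.19153, e^(−t/τ₂) = 0.0043944.
C₂ = 3.37·[1 − (30.435·0.19153 − 9.2677·0.0043944)/(21.167)] = 3.37·0.72654 = 2.4484 mg/L.

2.45 mg/L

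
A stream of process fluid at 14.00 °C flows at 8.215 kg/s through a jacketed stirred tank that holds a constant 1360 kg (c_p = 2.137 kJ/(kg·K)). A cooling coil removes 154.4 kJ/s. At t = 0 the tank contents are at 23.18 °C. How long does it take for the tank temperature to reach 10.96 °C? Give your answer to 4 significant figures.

188.5 s

M c_p dT/dt = ṁ c_p (T_in − T) − Q̇.
τ = M/ṁ = 165.551 s; T_ss = T_in − Q̇/(ṁ c_p) = 5.20501 °C.
T(t) = T_ss + (T₀ − T_ss) e^(−t/τ). Set T = 10.96:
e^(−t/τ) = (10.96 − 5.20501)/(23.18 − 5.20501) = 0.320166
t = −165.551 · ln(0.320166) = 188.548 s.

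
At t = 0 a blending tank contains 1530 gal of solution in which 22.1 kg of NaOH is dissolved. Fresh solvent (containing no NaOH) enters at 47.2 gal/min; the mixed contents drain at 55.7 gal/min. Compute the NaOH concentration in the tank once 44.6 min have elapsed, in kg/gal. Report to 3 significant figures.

0.00297 kg/gal

Let m(t) be the amount of NaOH. Volume: V(t) = V₀ + (Q_in − Q_out) t = 1530 − 8.5000 t; V(44.6) = 1150.9 gal.
No NaOH enters, so dm/dt = −Q_out · (m/V).
dm/m = −Q_out dt/(V₀ − 8.5000 t); integrating gives ln(m/m₀) = −(Q_out/(Q_in−Q_out)) ln(V/V₀).
m = m₀ (V₀/V)^(Q_out/(Q_in−Q_out)) = 22.1 × (1530/1150.9)^(-6.5529) = 3.4205 kg.
C = m/V = 3.4205/1150.9 = 0.0029721 kg/gal.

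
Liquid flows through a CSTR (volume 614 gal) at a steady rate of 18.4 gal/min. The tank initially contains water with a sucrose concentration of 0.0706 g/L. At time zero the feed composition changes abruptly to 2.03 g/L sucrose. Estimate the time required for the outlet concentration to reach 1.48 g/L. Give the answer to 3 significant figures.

Species balance: V dC/dt = Q(C_in − C) ⇒ τ = V/Q = 33.370 min.
C(t) = C_in + (C₀ − C_in) e^(−t/τ). Set C = 1.48 and solve for t:
e^(−t/τ) = (C − C_in)/(C₀ − C_in) = (1.48 − 2.03)/(0.0706 − 2.03) = 0.28070
t = −τ ln(…) = 33.370 × 1.2705 = 42.395 min.

42.4 min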